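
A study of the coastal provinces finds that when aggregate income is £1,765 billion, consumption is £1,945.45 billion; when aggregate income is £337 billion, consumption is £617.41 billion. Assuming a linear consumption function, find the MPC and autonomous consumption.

MPC = ΔC/ΔY = (1945.45 − 617.41)/(1765 − 337) = 1328.04/1428 = 0.93
a = C − MPC·Y = 617.41 − 0.93(337) = 617.41 − 313.41 = 304

MPC = 0.93; a = 304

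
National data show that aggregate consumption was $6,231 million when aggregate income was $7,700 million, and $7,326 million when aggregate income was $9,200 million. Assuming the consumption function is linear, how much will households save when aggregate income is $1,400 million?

S = -232

MPC = (7326 − 6231)/(9200 − 7700) = 1095/1500 = 0.73
a = 6231 − 0.73(7700) = 6231 − 5621 = 610
C = 610 + 0.73(1400) = 1632
S = 1400 − 1632 = -232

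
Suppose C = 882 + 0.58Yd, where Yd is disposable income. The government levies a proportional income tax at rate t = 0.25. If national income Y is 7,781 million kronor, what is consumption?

Yd = (1 − 0.25)(7781) = 0.75(7781) = 5835.75
C = 882 + 0.58(5835.75) = 882 + 3384.735 = 4266.735

C = 4266.735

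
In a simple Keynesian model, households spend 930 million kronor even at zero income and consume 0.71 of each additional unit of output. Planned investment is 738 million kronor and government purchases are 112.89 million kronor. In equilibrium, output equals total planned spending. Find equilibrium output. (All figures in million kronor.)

Y = 6141

Y = C + I + G = 930 + 0.71Y + 738 + 112.89
Y − 0.71Y = 1780.89
0.29Y = 1780.89, so Y = 1780.89/0.29 = 6141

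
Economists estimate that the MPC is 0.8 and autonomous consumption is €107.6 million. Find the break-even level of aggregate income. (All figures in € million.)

At break-even, C = Y: 107.6 + 0.8Y = Y
0.2Y = 107.6, so Y = 107.6/0.2 = 538

Y = 538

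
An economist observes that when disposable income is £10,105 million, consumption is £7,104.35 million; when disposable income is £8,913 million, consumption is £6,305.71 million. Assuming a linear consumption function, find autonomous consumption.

MPC = ΔC/ΔY = (7104.35 − 6305.71)/(10105 − 8913) = 798.64/1192 = 0.67
a = C − MPC·Y = 6305.71 − 0.67(8913) = 6305.71 − 5971.71 = 334

a = 334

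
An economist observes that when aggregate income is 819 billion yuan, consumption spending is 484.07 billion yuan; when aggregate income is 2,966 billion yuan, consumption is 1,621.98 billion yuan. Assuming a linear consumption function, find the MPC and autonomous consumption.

MPC = ΔC/ΔY = (1621.98 − 484.07)/(2966 − 819) = 1137.91/2147 = 0.53
a = C − MPC·Y = 484.07 − 0.53(819) = 484.07 − 434.07 = 50

MPC = 0.53; a = 50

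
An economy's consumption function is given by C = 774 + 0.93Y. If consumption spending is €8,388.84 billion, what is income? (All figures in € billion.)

774 + 0.93Y = 8388.84
0.93Y = 7614.84, so Y = 7614.84/0.93 = 8188

Y = 8188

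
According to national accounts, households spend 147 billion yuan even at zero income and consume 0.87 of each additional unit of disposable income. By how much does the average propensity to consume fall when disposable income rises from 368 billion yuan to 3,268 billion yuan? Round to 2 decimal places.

ΔAPC = 0.35

At Y = 368: C = 147 + 0.87(368) = 467.16, APC = 467.16/368 = 1.269
At Y = 3268: C = 2990.16, APC = 2990.16/3268 = 0.915
Fall in APC = 1.269 − 0.915 = 0.354 ≈ 0.35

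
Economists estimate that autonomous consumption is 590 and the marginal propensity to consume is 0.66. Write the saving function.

S = -590 + 0.34Y

S = Y − C = Y − (590 + 0.66Y) = -590 + (1 − 0.66)Y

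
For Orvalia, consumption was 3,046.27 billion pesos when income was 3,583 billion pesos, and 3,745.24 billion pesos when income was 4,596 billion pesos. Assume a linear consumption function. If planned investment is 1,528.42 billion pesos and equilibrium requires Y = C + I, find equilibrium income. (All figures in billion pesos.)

Y = 6782

MPC = (3745.24 − 3046.27)/(4596 − 3583) = 698.97/1013 = 0.69
a = 3046.27 − 0.69(3583) = 574
Equilibrium: Y = 574 + 0.69Y + 1528.42
0.31Y = 2102.42, so Y = 2102.42/0.31 = 6782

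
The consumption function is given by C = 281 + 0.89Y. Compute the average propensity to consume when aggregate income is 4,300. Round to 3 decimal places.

C = 281 + 0.89(4300) = 4108
APC = C/Y = 4108/4300 = 0.955

APC = 0.955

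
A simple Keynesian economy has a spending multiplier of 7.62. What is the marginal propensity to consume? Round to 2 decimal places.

MPC = 0.87

k = 1/(1 − MPC), so 1 − MPC = 1/k = 1/7.62 = 0.1312
MPC = 1 − 0.1312 = 0.87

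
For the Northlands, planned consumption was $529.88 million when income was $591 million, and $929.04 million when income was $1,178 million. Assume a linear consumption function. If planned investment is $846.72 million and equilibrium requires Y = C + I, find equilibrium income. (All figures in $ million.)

MPC = (929.04 − 529.88)/(1178 − 591) = 399.16/587 = 0.68
a = 529.88 − 0.68(591) = 128
Equilibrium: Y = 128 + 0.68Y + 846.72
0.32Y = 974.72, so Y = 974.72/0.32 = 3046

Y = 3046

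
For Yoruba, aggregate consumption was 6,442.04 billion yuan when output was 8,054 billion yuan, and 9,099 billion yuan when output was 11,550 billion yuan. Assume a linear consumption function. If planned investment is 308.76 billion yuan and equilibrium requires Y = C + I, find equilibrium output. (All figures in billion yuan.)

Y = 2624

MPC = (9099 − 6442.04)/(11550 − 8054) = 2656.96/3496 = 0.76
a = 6442.04 − 0.76(8054) = 321
Equilibrium: Y = 321 + 0.76Y + 308.76
0.24Y = 629.76, so Y = 629.76/0.24 = 2624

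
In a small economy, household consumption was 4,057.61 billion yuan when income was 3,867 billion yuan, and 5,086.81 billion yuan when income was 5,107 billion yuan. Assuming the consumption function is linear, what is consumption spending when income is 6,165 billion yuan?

C = 5964.95

MPC = (5086.81 − 4057.61)/(5107 − 3867) = 1029.2/1240 = 0.83
a = 4057.61 − 0.83(3867) = 4057.61 − 3209.61 = 848
C = 848 + 0.83(6165) = 848 + 5116.95 = 5964.95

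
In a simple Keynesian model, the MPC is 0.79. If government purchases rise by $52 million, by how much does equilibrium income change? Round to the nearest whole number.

The multiplier is 1/(1 − MPC) = 1/0.21.
ΔY = 52/0.21 = 247.62 ≈ 248

ΔY ≈ 248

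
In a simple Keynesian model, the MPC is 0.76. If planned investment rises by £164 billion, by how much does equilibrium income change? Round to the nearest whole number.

ΔY ≈ 683

The multiplier is 1/(1 − MPC) = 1/0.24.
ΔY = 164/0.24 = 683.33 ≈ 683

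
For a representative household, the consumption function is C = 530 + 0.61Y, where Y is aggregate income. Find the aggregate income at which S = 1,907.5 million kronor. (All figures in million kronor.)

Y = 6250

S = Y − C = -530 + 0.39Y
-530 + 0.39Y = 1907.5, so 0.39Y = 2437.5 and Y = 6250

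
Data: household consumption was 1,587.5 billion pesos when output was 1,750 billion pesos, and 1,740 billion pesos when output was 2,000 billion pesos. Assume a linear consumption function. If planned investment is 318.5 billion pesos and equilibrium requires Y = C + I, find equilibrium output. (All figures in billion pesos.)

MPC = (1740 − 1587.5)/(2000 − 1750) = 152.5/250 = 0.61
a = 1587.5 − 0.61(1750) = 520
Equilibrium: Y = 520 + 0.61Y + 318.5
0.39Y = 838.5, so Y = 838.5/0.39 = 2150

Y = 2150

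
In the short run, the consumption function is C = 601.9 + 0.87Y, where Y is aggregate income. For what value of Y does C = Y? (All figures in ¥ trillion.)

At break-even, C = Y: 601.9 + 0.87Y = Y
0.13Y = 601.9, so Y = 601.9/0.13 = 4630

Y = 4630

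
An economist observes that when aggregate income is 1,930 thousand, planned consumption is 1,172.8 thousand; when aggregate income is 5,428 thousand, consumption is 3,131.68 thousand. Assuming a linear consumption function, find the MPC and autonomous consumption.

MPC = ΔC/ΔY = (3131.68 − 1172.8)/(5428 − 1930) = 1958.88/3498 = 0.56
a = C − MPC·Y = 1172.8 − 0.56(1930) = 1172.8 − 1080.8 = 92

MPC = 0.56; a = 92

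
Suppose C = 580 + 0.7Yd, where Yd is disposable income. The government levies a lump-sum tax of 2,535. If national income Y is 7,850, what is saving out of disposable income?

S = 1014.5

Yd = Y − T = 7850 − 2535 = 5315
C = 580 + 0.7(5315) = 580 + 3720.5 = 4300.5
S = Yd − C = 5315 − 4300.5 = 1014.5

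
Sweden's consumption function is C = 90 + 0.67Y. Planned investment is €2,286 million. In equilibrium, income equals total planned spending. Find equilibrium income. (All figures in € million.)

Y = 7200

Y = C + I = 90 + 0.67Y + 2286
Y − 0.67Y = 2376
0.33Y = 2376, so Y = 2376/0.33 = 7200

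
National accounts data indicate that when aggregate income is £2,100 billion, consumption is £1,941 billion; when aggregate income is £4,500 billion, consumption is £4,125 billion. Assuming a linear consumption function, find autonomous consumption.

MPC = ΔC/ΔY = (4125 − 1941)/(4500 − 2100) = 2184/2400 = 0.91
a = C − MPC·Y = 1941 − 0.91(2100) = 1941 − 1911 = 30

a = 30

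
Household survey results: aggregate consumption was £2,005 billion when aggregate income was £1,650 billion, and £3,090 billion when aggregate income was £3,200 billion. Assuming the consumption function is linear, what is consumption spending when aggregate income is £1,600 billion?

MPC = (3090 − 2005)/(3200 − 1650) = 1085/1550 = 0.7
a = 2005 − 0.7(1650) = 2005 − 1155 = 850
C = 850 + 0.7(1600) = 850 + 1120 = 1970

C = 1970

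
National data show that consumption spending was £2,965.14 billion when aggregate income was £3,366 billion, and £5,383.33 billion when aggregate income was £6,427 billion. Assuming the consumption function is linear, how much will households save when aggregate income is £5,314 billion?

S = 809.94

MPC = (5383.33 − 2965.14)/(6427 − 3366) = 2418.19/3061 = 0.79
a = 2965.14 − 0.79(3366) = 2965.14 − 2659.14 = 306
C = 306 + 0.79(5314) = 4504.06
S = 5314 − 4504.06 = 809.94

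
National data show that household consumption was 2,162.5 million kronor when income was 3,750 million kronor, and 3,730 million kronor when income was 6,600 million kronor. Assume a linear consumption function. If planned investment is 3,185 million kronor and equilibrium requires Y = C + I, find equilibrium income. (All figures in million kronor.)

Y = 7300

MPC = (3730 − 2162.5)/(6600 − 3750) = 1567.5/2850 = 0.55
a = 2162.5 − 0.55(3750) = 100
Equilibrium: Y = 100 + 0.55Y + 3185
0.45Y = 3285, so Y = 3285/0.45 = 7300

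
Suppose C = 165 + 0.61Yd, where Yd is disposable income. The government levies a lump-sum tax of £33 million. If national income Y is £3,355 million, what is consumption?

Yd = Y − T = 3355 − 33 = 3322
C = 165 + 0.61(3322) = 165 + 2026.42 = 2191.42

C = 2191.42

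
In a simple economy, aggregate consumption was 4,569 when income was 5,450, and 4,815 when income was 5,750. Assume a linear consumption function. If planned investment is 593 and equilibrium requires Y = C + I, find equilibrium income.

Y = 3850

MPC = (4815 − 4569)/(5750 − 5450) = 246/300 = 0.82
a = 4569 − 0.82(5450) = 100
Equilibrium: Y = 100 + 0.82Y + 593
0.18Y = 693, so Y = 693/0.18 = 3850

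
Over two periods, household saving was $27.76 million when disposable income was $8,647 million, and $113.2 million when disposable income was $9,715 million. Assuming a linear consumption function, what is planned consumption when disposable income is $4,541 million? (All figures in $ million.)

C = 4841.72

MPS = ΔS/ΔY = (113.2 − 27.76)/(9715 − 8647) = 85.44/1068 = 0.08
MPC = 1 − MPS = 0.92
Autonomous saving = 27.76 − 0.08(8647) = -664, so a = 664
C = 664 + 0.92(4541) = 664 + 4177.72 = 4841.72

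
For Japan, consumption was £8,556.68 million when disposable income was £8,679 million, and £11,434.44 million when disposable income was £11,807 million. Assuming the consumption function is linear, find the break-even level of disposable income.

Y = 7150

MPC = (11434.44 − 8556.68)/(11807 − 8679) = 2877.76/3128 = 0.92
a = 8556.68 − 0.92(8679) = 8556.68 − 7984.68 = 572
Break-even: Y = a/(1−MPC) = 572/0.08 = 7150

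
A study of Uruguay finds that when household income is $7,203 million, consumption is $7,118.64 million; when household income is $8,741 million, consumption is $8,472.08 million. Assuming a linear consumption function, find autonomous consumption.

MPC = ΔC/ΔY = (8472.08 − 7118.64)/(8741 − 7203) = 1353.44/1538 = 0.88
a = C − MPC·Y = 7118.64 − 0.88(7203) = 7118.64 − 6338.64 = 780

a = 780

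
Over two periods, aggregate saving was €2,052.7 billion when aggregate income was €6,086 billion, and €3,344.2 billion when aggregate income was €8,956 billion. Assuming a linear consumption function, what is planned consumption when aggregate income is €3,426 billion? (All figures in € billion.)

C = 2570.3

MPS = ΔS/ΔY = (3344.2 − 2052.7)/(8956 − 6086) = 1291.5/2870 = 0.45
MPC = 1 − MPS = 0.55
Autonomous saving = 2052.7 − 0.45(6086) = -686, so a = 686
C = 686 + 0.55(3426) = 686 + 1884.3 = 2570.3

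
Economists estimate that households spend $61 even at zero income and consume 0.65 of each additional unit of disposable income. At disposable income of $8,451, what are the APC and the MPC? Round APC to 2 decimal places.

APC = 0.66; MPC = 0.65

MPC = 0.65 (the slope of the consumption function)
C = 61 + 0.65(8451) = 5554.15, so APC = 5554.15/8451 = 0.66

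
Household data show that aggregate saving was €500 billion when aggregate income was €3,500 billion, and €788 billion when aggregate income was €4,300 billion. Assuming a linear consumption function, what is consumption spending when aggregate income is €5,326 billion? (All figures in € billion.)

C = 4168.64

MPS = ΔS/ΔY = (788 − 500)/(4300 − 3500) = 288/800 = 0.36
MPC = 1 − MPS = 0.64
Autonomous saving = 500 − 0.36(3500) = -760, so a = 760
C = 760 + 0.64(5326) = 760 + 3408.64 = 4168.64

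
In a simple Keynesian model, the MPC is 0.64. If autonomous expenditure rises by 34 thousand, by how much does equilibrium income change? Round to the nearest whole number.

ΔY ≈ 94

The multiplier is 1/(1 − MPC) = 1/0.36.
ΔY = 34/0.36 = 94.44 ≈ 94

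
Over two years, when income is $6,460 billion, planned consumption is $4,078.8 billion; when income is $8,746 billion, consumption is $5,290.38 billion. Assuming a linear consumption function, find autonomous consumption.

MPC = ΔC/ΔY = (5290.38 − 4078.8)/(8746 − 6460) = 1211.58/2286 = 0.53
a = C − MPC·Y = 4078.8 − 0.53(6460) = 4078.8 − 3423.8 = 655

a = 655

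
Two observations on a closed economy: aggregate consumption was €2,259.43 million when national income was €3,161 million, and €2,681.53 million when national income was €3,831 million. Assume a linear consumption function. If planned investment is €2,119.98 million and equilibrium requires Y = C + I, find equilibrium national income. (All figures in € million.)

Y = 6454

MPC = (2681.53 − 2259.43)/(3831 − 3161) = 422.1/670 = 0.63
a = 2259.43 − 0.63(3161) = 268
Equilibrium: Y = 268 + 0.63Y + 2119.98
0.37Y = 2387.98, so Y = 2387.98/0.37 = 6454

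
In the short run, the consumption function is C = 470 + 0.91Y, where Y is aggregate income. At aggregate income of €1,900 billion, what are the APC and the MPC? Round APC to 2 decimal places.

MPC = 0.91 (the slope of the consumption function)
C = 470 + 0.91(1900) = 2199, so APC = 2199/1900 = 1.16

APC = 1.16; MPC = 0.91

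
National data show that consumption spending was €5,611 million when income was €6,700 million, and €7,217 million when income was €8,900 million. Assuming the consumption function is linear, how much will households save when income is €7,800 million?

S = 1386

MPC = (7217 − 5611)/(8900 − 6700) = 1606/2200 = 0.73
a = 5611 − 0.73(6700) = 5611 − 4891 = 720
C = 720 + 0.73(7800) = 6414
S = 7800 − 6414 = 1386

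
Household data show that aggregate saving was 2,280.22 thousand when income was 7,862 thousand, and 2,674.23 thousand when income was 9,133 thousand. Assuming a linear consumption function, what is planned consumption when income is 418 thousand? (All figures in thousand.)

MPS = ΔS/ΔY = (2674.23 − 2280.22)/(9133 − 7862) = 394.01/1271 = 0.31
MPC = 1 − MPS = 0.69
Autonomous saving = 2280.22 − 0.31(7862) = -157, so a = 157
C = 157 + 0.69(418) = 157 + 288.42 = 445.42

C = 445.42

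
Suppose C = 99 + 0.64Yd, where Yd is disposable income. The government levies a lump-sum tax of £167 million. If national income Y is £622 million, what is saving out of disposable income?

S = 64.8

Yd = Y − T = 622 − 167 = 455
C = 99 + 0.64(455) = 99 + 291.2 = 390.2
S = Yd − C = 455 − 390.2 = 64.8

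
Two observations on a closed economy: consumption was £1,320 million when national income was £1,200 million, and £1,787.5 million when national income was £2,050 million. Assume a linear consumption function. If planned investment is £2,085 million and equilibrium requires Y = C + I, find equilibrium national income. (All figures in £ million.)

MPC = (1787.5 − 1320)/(2050 − 1200) = 467.5/850 = 0.55
a = 1320 − 0.55(1200) = 660
Equilibrium: Y = 660 + 0.55Y + 2085
0.45Y = 2745, so Y = 2745/0.45 = 6100

Y = 6100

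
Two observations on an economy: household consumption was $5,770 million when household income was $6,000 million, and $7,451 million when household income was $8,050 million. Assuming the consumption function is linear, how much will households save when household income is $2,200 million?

S = -454

MPC = (7451 − 5770)/(8050 − 6000) = 1681/2050 = 0.82
a = 5770 − 0.82(6000) = 5770 − 4920 = 850
C = 850 + 0.82(2200) = 2654
S = 2200 − 2654 = -454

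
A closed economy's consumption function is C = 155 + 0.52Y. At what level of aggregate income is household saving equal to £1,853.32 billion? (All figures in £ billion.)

S = Y − C = -155 + 0.48Y
-155 + 0.48Y = 1853.32, so 0.48Y = 2008.32 and Y = 4184

Y = 4184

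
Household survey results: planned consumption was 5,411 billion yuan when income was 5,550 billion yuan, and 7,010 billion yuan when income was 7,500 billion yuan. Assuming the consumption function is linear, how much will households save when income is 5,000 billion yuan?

S = 40

MPC = (7010 − 5411)/(7500 − 5550) = 1599/1950 = 0.82
a = 5411 − 0.82(5550) = 5411 − 4551 = 860
C = 860 + 0.82(5000) = 4960
S = 5000 − 4960 = 40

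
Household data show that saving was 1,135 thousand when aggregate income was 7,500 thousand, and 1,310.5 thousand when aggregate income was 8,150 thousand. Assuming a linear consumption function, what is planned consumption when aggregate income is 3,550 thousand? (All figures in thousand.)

C = 3481.5

MPS = ΔS/ΔY = (1310.5 − 1135)/(8150 − 7500) = 175.5/650 = 0.27
MPC = 1 − MPS = 0.73
Autonomous saving = 1135 − 0.27(7500) = -890, so a = 890
C = 890 + 0.73(3550) = 890 + 2591.5 = 3481.5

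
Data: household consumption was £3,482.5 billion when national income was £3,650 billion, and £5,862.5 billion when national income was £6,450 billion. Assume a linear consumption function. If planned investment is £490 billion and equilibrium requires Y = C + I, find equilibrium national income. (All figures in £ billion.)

Y = 5800

MPC = (5862.5 − 3482.5)/(6450 − 3650) = 2380/2800 = 0.85
a = 3482.5 − 0.85(3650) = 380
Equilibrium: Y = 380 + 0.85Y + 490
0.15Y = 870, so Y = 870/0.15 = 5800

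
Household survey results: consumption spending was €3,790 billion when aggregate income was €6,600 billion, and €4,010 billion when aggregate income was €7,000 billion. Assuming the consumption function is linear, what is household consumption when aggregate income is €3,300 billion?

C = 1975

MPC = (4010 − 3790)/(7000 − 6600) = 220/400 = 0.55
a = 3790 − 0.55(6600) = 3790 − 3630 = 160
C = 160 + 0.55(3300) = 160 + 1815 = 1975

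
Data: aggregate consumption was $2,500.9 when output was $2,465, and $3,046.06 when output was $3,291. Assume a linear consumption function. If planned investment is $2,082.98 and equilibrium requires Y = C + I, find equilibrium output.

Y = 8697

MPC = (3046.06 − 2500.9)/(3291 − 2465) = 545.16/826 = 0.66
a = 2500.9 − 0.66(2465) = 874
Equilibrium: Y = 874 + 0.66Y + 2082.98
0.34Y = 2956.98, so Y = 2956.98/0.34 = 8697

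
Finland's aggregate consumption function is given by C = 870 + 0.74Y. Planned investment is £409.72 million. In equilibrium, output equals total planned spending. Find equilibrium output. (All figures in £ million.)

Y = C + I = 870 + 0.74Y + 409.72
Y − 0.74Y = 1279.72
0.26Y = 1279.72, so Y = 1279.72/0.26 = 4922

Y = 4922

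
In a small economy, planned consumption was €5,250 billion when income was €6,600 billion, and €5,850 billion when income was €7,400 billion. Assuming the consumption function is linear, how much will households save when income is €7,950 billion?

S = 1687.5

MPC = (5850 − 5250)/(7400 − 6600) = 600/800 = 0.75
a = 5250 − 0.75(6600) = 5250 − 4950 = 300
C = 300 + 0.75(7950) = 6262.5
S = 7950 − 6262.5 = 1687.5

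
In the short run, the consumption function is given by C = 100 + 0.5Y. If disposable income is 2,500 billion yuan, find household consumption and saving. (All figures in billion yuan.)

C = 100 + 0.5(2500) = 100 + 1250 = 1350
S = Y − C = 2500 − 1350 = 1150

C = 1350; S = 1150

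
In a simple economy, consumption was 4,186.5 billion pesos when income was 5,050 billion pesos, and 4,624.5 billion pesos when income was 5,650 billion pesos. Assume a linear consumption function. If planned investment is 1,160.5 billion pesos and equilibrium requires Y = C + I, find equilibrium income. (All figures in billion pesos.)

MPC = (4624.5 − 4186.5)/(5650 − 5050) = 438/600 = 0.73
a = 4186.5 − 0.73(5050) = 500
Equilibrium: Y = 500 + 0.73Y + 1160.5
0.27Y = 1660.5, so Y = 1660.5/0.27 = 6150

Y = 6150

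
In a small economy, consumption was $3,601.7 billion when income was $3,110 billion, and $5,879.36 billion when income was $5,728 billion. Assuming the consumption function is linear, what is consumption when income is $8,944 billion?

C = 8677.28

MPC = (5879.36 − 3601.7)/(5728 − 3110) = 2277.66/2618 = 0.87
a = 3601.7 − 0.87(3110) = 3601.7 − 2705.7 = 896
C = 896 + 0.87(8944) = 896 + 7781.28 = 8677.28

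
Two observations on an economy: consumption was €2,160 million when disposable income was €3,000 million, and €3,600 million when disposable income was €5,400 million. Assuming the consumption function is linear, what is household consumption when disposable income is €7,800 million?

C = 5040

MPC = (3600 − 2160)/(5400 − 3000) = 1440/2400 = 0.6
a = 2160 − 0.6(3000) = 2160 − 1800 = 360
C = 360 + 0.6(7800) = 360 + 4680 = 5040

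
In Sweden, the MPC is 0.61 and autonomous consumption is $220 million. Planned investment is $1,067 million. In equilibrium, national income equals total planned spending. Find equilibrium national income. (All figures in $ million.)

Y = C + I = 220 + 0.61Y + 1067
Y − 0.61Y = 1287
0.39Y = 1287, so Y = 1287/0.39 = 3300

Y = 3300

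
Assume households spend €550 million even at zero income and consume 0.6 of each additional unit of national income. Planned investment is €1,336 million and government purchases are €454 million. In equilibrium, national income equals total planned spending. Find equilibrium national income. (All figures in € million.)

Y = C + I + G = 550 + 0.6Y + 1336 + 454
Y − 0.6Y = 2340
0.4Y = 2340, so Y = 2340/0.4 = 5850

Y = 5850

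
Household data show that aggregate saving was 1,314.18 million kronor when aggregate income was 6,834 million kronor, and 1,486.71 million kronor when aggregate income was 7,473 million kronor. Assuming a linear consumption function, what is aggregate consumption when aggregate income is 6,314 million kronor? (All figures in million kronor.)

C = 5140.22

MPS = ΔS/ΔY = (1486.71 − 1314.18)/(7473 − 6834) = 172.53/639 = 0.27
MPC = 1 − MPS = 0.73
Autonomous saving = 1314.18 − 0.27(6834) = -531, so a = 531
C = 531 + 0.73(6314) = 531 + 4609.22 = 5140.22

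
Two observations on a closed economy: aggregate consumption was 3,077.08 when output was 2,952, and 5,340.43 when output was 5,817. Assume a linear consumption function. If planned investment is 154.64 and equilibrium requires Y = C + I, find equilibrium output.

Y = 4284

MPC = (5340.43 − 3077.08)/(5817 − 2952) = 2263.35/2865 = 0.79
a = 3077.08 − 0.79(2952) = 745
Equilibrium: Y = 745 + 0.79Y + 154.64
0.21Y = 899.64, so Y = 899.64/0.21 = 4284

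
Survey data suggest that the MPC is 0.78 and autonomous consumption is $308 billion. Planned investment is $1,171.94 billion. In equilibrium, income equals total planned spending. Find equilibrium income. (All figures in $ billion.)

Y = C + I = 308 + 0.78Y + 1171.94
Y − 0.78Y = 1479.94
0.22Y = 1479.94, so Y = 1479.94/0.22 = 6727

Y = 6727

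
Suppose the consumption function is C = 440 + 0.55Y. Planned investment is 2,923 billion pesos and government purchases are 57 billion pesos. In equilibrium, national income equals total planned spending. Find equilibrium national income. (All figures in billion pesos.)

Y = 7600

Y = C + I + G = 440 + 0.55Y + 2923 + 57
Y − 0.55Y = 3420
0.45Y = 3420, so Y = 3420/0.45 = 7600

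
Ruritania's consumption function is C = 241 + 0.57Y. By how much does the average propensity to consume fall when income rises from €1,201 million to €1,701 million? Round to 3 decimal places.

ΔAPC = 0.059

At Y = 1201: C = 241 + 0.57(1201) = 925.57, APC = 925.57/1201 = 0.7707
At Y = 1701: C = 1210.57, APC = 1210.57/1701 = 0.7117
Fall in APC = 0.7707 − 0.7117 = 0.059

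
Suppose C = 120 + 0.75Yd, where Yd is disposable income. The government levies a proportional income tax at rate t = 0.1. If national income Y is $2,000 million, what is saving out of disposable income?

S = 330

Yd = (1 − 0.1)(2000) = 0.9(2000) = 1800
C = 120 + 0.75(1800) = 120 + 1350 = 1470
S = Yd − C = 1800 − 1470 = 330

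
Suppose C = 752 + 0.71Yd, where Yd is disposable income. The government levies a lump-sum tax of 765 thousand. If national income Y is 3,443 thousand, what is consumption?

C = 2653.38

Yd = Y − T = 3443 − 765 = 2678
C = 752 + 0.71(2678) = 752 + 1901.38 = 2653.38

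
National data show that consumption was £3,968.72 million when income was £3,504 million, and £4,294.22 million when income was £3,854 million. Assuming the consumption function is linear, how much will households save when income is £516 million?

MPC = (4294.22 − 3968.72)/(3854 − 3504) = 325.5/350 = 0.93
a = 3968.72 − 0.93(3504) = 3968.72 − 3258.72 = 710
C = 710 + 0.93(516) = 1189.88
S = 516 − 1189.88 = -673.88

S = -673.88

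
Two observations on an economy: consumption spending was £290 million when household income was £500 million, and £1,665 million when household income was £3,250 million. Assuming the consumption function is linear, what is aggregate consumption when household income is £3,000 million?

MPC = (1665 − 290)/(3250 − 500) = 1375/2750 = 0.5
a = 290 − 0.5(500) = 290 − 250 = 40
C = 40 + 0.5(3000) = 40 + 1500 = 1540

C = 1540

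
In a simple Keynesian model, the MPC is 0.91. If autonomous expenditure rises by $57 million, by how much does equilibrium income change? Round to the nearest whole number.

The multiplier is 1/(1 − MPC) = 1/0.09.
ΔY = 57/0.09 = 633.33 ≈ 633

ΔY ≈ 633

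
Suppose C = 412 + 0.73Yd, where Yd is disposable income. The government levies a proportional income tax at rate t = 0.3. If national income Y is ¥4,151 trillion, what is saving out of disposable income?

S = 372.539

Yd = (1 − 0.3)(4151) = 0.7(4151) = 2905.7
C = 412 + 0.73(2905.7) = 412 + 2121.161 = 2533.161
S = Yd − C = 2905.7 − 2533.161 = 372.539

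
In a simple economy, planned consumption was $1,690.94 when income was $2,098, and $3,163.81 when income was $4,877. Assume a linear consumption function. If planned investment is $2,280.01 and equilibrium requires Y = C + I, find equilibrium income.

MPC = (3163.81 − 1690.94)/(4877 − 2098) = 1472.87/2779 = 0.53
a = 1690.94 − 0.53(2098) = 579
Equilibrium: Y = 579 + 0.53Y + 2280.01
0.47Y = 2859.01, so Y = 2859.01/0.47 = 6083

Y = 6083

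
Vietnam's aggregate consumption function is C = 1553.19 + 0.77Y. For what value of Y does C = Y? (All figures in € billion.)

Y = 6753

At break-even, C = Y: 1553.19 + 0.77Y = Y
0.23Y = 1553.19, so Y = 1553.19/0.23 = 6753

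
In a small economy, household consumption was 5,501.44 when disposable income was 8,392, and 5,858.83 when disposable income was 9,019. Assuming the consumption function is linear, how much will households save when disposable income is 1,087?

S = -250.59

MPC = (5858.83 − 5501.44)/(9019 − 8392) = 357.39/627 = 0.57
a = 5501.44 − 0.57(8392) = 5501.44 − 4783.44 = 718
C = 718 + 0.57(1087) = 1337.59
S = 1087 − 1337.59 = -250.59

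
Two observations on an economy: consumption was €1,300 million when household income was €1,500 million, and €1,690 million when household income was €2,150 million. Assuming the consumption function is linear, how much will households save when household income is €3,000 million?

MPC = (1690 − 1300)/(2150 − 1500) = 390/650 = 0.6
a = 1300 − 0.6(1500) = 1300 − 900 = 400
C = 400 + 0.6(3000) = 2200
S = 3000 − 2200 = 800

S = 800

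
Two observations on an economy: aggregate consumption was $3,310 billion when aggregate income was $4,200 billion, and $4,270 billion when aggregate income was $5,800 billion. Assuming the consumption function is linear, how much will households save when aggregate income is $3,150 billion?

MPC = (4270 − 3310)/(5800 − 4200) = 960/1600 = 0.6
a = 3310 − 0.6(4200) = 3310 − 2520 = 790
C = 790 + 0.6(3150) = 2680
S = 3150 − 2680 = 470

S = 470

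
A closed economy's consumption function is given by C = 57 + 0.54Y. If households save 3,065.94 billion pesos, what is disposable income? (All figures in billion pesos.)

Y = 6789

S = Y − C = -57 + 0.46Y
-57 + 0.46Y = 3065.94, so 0.46Y = 3122.94 and Y = 6789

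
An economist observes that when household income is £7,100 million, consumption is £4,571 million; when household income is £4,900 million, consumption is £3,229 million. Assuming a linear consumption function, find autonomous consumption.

a = 240

MPC = ΔC/ΔY = (4571 − 3229)/(7100 − 4900) = 1342/2200 = 0.61
a = C − MPC·Y = 3229 − 0.61(4900) = 3229 − 2989 = 240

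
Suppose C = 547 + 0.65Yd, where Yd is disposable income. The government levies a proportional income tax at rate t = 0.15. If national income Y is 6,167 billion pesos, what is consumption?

C = 3954.2675

Yd = (1 − 0.15)(6167) = 0.85(6167) = 5241.95
C = 547 + 0.65(5241.95) = 547 + 3407.2675 = 3954.2675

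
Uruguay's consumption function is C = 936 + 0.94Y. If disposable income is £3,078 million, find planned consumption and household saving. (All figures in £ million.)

C = 936 + 0.94(3078) = 936 + 2893.32 = 3829.32
S = Y − C = 3078 − 3829.32 = -751.32

C = 3829.32; S = -751.32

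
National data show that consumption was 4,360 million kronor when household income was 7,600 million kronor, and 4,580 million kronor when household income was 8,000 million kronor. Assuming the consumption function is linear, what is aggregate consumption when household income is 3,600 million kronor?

MPC = (4580 − 4360)/(8000 − 7600) = 220/400 = 0.55
a = 4360 − 0.55(7600) = 4360 − 4180 = 180
C = 180 + 0.55(3600) = 180 + 1980 = 2160

C = 2160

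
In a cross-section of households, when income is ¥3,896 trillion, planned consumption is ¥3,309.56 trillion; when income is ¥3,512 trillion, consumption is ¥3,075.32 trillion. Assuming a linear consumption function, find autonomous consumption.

a = 933

MPC = ΔC/ΔY = (3309.56 − 3075.32)/(3896 − 3512) = 234.24/384 = 0.61
a = C − MPC·Y = 3075.32 − 0.61(3512) = 3075.32 − 2142.32 = 933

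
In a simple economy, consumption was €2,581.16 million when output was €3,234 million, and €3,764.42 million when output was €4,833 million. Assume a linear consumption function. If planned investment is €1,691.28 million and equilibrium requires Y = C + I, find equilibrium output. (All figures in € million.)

Y = 7228

MPC = (3764.42 − 2581.16)/(4833 − 3234) = 1183.26/1599 = 0.74
a = 2581.16 − 0.74(3234) = 188
Equilibrium: Y = 188 + 0.74Y + 1691.28
0.26Y = 1879.28, so Y = 1879.28/0.26 = 7228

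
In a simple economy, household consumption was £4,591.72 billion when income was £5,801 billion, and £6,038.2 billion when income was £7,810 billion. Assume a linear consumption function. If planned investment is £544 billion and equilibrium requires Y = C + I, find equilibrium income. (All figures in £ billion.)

MPC = (6038.2 − 4591.72)/(7810 − 5801) = 1446.48/2009 = 0.72
a = 4591.72 − 0.72(5801) = 415
Equilibrium: Y = 415 + 0.72Y + 544
0.28Y = 959, so Y = 959/0.28 = 3425

Y = 3425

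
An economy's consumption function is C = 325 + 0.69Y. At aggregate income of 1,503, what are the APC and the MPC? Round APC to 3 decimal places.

APC = 0.906; MPC = 0.69

MPC = 0.69 (the slope of the consumption function)
C = 325 + 0.69(1503) = 1362.07, so APC = 1362.07/1503 = 0.906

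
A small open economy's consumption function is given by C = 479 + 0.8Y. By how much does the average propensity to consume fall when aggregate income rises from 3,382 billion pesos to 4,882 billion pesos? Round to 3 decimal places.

ΔAPC = 0.044

At Y = 3382: C = 479 + 0.8(3382) = 3184.6, APC = 3184.6/3382 = 0.9416
At Y = 4882: C = 4384.6, APC = 4384.6/4882 = 0.8981
Fall in APC = 0.9416 − 0.8981 = 0.0435 ≈ 0.044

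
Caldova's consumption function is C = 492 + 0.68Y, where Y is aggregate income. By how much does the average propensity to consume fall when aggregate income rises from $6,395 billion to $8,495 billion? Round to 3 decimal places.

ΔAPC = 0.019

At Y = 6395: C = 492 + 0.68(6395) = 4840.6, APC = 4840.6/6395 = 0.7569
At Y = 8495: C = 6268.6, APC = 6268.6/8495 = 0.7379
Fall in APC = 0.7569 − 0.7379 = 0.019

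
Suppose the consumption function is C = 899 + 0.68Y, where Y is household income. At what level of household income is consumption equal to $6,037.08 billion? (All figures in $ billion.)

Y = 7556

899 + 0.68Y = 6037.08
0.68Y = 5138.08, so Y = 5138.08/0.68 = 7556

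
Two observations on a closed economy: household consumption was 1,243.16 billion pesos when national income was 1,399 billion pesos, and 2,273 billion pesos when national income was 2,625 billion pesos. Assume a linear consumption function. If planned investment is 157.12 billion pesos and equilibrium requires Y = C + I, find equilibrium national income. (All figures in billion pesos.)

Y = 1407

MPC = (2273 − 1243.16)/(2625 − 1399) = 1029.84/1226 = 0.84
a = 1243.16 − 0.84(1399) = 68
Equilibrium: Y = 68 + 0.84Y + 157.12
0.16Y = 225.12, so Y = 225.12/0.16 = 1407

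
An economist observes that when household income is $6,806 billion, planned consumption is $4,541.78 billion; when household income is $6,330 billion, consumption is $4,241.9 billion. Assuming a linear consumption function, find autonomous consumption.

a = 254

MPC = ΔC/ΔY = (4541.78 − 4241.9)/(6806 − 6330) = 299.88/476 = 0.63
a = C − MPC·Y = 4241.9 − 0.63(6330) = 4241.9 − 3987.9 = 254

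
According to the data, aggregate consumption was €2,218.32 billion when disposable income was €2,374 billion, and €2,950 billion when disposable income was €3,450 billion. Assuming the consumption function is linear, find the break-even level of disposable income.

Y = 1887.5

MPC = (2950 − 2218.32)/(3450 − 2374) = 731.68/1076 = 0.68
a = 2218.32 − 0.68(2374) = 2218.32 − 1614.32 = 604
Break-even: Y = a/(1−MPC) = 604/0.32 = 1887.5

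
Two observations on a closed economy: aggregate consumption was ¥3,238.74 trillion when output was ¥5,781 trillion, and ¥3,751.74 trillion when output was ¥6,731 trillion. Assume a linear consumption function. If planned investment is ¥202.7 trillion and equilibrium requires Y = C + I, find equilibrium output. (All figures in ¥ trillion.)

MPC = (3751.74 − 3238.74)/(6731 − 5781) = 513/950 = 0.54
a = 3238.74 − 0.54(5781) = 117
Equilibrium: Y = 117 + 0.54Y + 202.7
0.46Y = 319.7, so Y = 319.7/0.46 = 695

Y = 695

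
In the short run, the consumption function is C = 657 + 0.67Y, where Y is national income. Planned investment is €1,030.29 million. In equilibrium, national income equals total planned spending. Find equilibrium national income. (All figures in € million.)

Y = 5113

Y = C + I = 657 + 0.67Y + 1030.29
Y − 0.67Y = 1687.29
0.33Y = 1687.29, so Y = 1687.29/0.33 = 5113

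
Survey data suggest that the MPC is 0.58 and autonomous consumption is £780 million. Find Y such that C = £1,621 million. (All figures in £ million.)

Y = 1450

780 + 0.58Y = 1621
0.58Y = 841, so Y = 841/0.58 = 1450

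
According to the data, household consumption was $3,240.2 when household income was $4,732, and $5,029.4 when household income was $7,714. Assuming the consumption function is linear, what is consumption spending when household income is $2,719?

MPC = (5029.4 − 3240.2)/(7714 − 4732) = 1789.2/2982 = 0.6
a = 3240.2 − 0.6(4732) = 3240.2 − 2839.2 = 401
C = 401 + 0.6(2719) = 401 + 1631.4 = 2032.4

C = 2032.4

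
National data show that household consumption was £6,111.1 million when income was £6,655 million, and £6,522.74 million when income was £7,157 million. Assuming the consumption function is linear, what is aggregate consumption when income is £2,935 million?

MPC = (6522.74 − 6111.1)/(7157 − 6655) = 411.64/502 = 0.82
a = 6111.1 − 0.82(6655) = 6111.1 − 5457.1 = 654
C = 654 + 0.82(2935) = 654 + 2406.7 = 3060.7

C = 3060.7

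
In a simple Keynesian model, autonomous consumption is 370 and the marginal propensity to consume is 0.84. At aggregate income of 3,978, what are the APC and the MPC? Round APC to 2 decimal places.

APC = 0.93; MPC = 0.84

MPC = 0.84 (the slope of the consumption function)
C = 370 + 0.84(3978) = 3711.52, so APC = 3711.52/3978 = 0.93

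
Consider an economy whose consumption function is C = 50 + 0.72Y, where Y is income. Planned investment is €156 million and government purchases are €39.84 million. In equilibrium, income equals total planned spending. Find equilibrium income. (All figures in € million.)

Y = 878

Y = C + I + G = 50 + 0.72Y + 156 + 39.84
Y − 0.72Y = 245.84
0.28Y = 245.84, so Y = 245.84/0.28 = 878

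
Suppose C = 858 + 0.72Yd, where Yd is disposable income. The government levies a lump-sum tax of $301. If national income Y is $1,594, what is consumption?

Yd = Y − T = 1594 − 301 = 1293
C = 858 + 0.72(1293) = 858 + 930.96 = 1788.96

C = 1788.96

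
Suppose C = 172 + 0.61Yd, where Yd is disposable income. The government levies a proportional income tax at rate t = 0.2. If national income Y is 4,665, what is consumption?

C = 2448.52

Yd = (1 − 0.2)(4665) = 0.8(4665) = 3732
C = 172 + 0.61(3732) = 172 + 2276.52 = 2448.52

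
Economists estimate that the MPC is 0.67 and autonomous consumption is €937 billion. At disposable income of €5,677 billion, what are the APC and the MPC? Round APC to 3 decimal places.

APC = 0.835; MPC = 0.67

MPC = 0.67 (the slope of the consumption function)
C = 937 + 0.67(5677) = 4740.59, so APC = 4740.59/5677 = 0.835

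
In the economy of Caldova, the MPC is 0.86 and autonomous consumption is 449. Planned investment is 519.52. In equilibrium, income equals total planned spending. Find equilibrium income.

Y = 6918

Y = C + I = 449 + 0.86Y + 519.52
Y − 0.86Y = 968.52
0.14Y = 968.52, so Y = 968.52/0.14 = 6918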